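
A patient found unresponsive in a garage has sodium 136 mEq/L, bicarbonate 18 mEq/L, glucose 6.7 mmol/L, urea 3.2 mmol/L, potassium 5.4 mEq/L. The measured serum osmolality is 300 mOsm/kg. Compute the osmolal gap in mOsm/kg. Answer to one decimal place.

Calculated osmolality = 2·Na + glucose + urea
= 2·136 + 6.7 + 3.2
= 272 + 6.70 + 3.20
= 281.9 mOsm/kg ≈ 281.9 mOsm/kg
Osmolar gap = measured − calculated = 300 − 281.9 = 18.1 mOsm/kg

18.1 mOsm/kg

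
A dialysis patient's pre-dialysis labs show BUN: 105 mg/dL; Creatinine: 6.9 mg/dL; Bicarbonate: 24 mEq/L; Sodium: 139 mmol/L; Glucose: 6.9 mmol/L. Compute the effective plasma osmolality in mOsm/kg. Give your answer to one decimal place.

284.9 mOsm/kg

Effective osmolality excludes urea (freely permeant across cell membranes):
2·Na + glucose
= 2·139 + 6.9
= 278 + 6.9
= 284.9 mOsm/kg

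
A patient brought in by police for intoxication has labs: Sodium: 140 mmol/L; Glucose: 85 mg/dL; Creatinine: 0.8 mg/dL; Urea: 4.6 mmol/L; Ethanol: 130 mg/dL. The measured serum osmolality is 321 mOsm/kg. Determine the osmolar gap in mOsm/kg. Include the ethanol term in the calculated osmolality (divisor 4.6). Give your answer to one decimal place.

3.4 mOsm/kg

Calculated osmolality = 2·Na + glucose/18 + urea + ethanol/4.6
= 2·140 + 85/18 + 4.6 + 130/4.6
= 280 + 4.72 + 4.60 + 28.26
= 317.58 mOsm/kg ≈ 317.6 mOsm/kg
Osmolar gap = measured − calculated = 321 − 317.6 = 3.4 mOsm/kg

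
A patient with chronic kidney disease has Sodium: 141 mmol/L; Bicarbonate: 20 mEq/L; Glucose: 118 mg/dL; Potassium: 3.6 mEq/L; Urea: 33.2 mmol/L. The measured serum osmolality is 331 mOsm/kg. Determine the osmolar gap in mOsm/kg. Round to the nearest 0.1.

Calculated osmolality = 2·Na + glucose/18 + urea
= 2·141 + 118/18 + 33.2
= 282 + 6.56 + 33.20
= 321.76 mOsm/kg ≈ 321.8 mOsm/kg
Osmolar gap = measured − calculated = 331 − 321.8 = 9.2 mOsm/kg

9.2 mOsm/kg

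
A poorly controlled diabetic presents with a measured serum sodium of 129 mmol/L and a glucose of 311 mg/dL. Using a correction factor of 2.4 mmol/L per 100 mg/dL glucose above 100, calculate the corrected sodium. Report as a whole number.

Corrected Na = measured Na + 2.4 · (glucose − 100)/100
= 129 + 2.4 · (311 − 100)/100
= 129 + 5.1
= 134.1 mmol/L

134 mmol/L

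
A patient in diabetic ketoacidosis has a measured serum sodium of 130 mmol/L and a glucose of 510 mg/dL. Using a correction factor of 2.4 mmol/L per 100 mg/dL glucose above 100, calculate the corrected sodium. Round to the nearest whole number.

Corrected Na = measured Na + 2.4 · (glucose − 100)/100
= 130 + 2.4 · (510 − 100)/100
= 130 + 9.8
= 139.8 mmol/L

140 mmol/L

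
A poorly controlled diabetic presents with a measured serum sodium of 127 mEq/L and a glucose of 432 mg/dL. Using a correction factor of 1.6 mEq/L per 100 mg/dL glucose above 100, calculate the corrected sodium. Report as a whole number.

Corrected Na = measured Na + 1.6 · (glucose − 100)/100
= 127 + 1.6 · (432 − 100)/100
= 127 + 5.3
= 132.3 mEq/L

132 mEq/L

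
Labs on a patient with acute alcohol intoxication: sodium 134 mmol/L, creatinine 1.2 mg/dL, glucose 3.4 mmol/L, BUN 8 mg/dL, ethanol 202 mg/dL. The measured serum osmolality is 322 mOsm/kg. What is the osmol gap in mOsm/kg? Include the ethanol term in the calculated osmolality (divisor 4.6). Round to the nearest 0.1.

Calculated osmolality = 2·Na + glucose + BUN/2.8 + ethanol/4.6
= 2·134 + 3.4 + 8/2.8 + 202/4.6
= 268 + 3.40 + 2.86 + 43.91
= 318.17 mOsm/kg ≈ 318.2 mOsm/kg
Osmolar gap = measured − calculated = 322 − 318.2 = 3.8 mOsm/kg

3.8 mOsm/kg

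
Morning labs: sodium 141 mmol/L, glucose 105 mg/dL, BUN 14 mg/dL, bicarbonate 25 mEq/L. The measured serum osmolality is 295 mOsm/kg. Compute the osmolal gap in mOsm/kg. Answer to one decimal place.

2.2 mOsm/kg

Calculated osmolality = 2·Na + glucose/18 + BUN/2.8
= 2·141 + 105/18 + 14/2.8
= 282 + 5.83 + 5
= 292.83 mOsm/kg ≈ 292.8 mOsm/kg
Osmolar gap = measured − calculated = 295 − 292.8 = 2.2 mOsm/kg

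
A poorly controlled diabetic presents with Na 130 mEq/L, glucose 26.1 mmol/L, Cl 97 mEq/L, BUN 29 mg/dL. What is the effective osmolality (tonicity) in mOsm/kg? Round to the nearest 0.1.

Effective osmolality excludes urea (freely permeant across cell membranes):
2·Na + glucose
= 2·130 + 26.1
= 260 + 26.1
= 286.1 mOsm/kg

286.1 mOsm/kg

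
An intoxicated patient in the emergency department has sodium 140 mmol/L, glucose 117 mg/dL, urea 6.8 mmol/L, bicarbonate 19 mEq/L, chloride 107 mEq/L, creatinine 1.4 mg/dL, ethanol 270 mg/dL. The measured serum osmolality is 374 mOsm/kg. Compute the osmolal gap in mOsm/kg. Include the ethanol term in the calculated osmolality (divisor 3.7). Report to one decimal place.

Calculated osmolality = 2·Na + glucose/18 + urea + ethanol/3.7
= 2·140 + 117/18 + 6.8 + 270/3.7
= 280 + 6.50 + 6.80 + 72.97
= 366.27 mOsm/kg ≈ 366.3 mOsm/kg
Osmolar gap = measured − calculated = 374 − 366.3 = 7.7 mOsm/kg

7.7 mOsm/kg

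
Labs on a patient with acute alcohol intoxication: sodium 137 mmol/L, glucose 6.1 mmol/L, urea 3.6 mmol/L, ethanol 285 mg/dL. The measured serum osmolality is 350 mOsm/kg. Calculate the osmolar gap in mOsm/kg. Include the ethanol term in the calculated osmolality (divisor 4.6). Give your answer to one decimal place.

Calculated osmolality = 2·Na + glucose + urea + ethanol/4.6
= 2·137 + 6.1 + 3.6 + 285/4.6
= 274 + 6.10 + 3.60 + 61.96
= 345.66 mOsm/kg ≈ 345.7 mOsm/kg
Osmolar gap = measured − calculated = 350 − 345.7 = 4.3 mOsm/kg

4.3 mOsm/kg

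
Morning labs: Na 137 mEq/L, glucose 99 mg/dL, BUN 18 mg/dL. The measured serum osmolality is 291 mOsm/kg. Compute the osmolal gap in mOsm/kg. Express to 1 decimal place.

5.1 mOsm/kg

Calculated osmolality = 2·Na + glucose/18 + BUN/2.8
= 2·137 + 99/18 + 18/2.8
= 274 + 5.50 + 6.43
= 285.93 mOsm/kg ≈ 285.9 mOsm/kg
Osmolar gap = measured − calculated = 291 − 285.9 = 5.1 mOsm/kg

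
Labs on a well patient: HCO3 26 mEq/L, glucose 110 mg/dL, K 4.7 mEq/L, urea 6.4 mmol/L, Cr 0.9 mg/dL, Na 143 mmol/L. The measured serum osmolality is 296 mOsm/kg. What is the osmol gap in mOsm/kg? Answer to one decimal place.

Calculated osmolality = 2·Na + glucose/18 + urea
= 2·143 + 110/18 + 6.4
= 286 + 6.11 + 6.40
= 298.51 mOsm/kg ≈ 298.5 mOsm/kg
Osmolar gap = measured − calculated = 296 − 298.5 = -2.5 mOsm/kg

-2.5 mOsm/kg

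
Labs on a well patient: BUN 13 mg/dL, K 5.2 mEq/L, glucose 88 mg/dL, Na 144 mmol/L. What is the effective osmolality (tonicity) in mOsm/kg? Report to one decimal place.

Effective osmolality excludes urea (freely permeant across cell membranes):
2·Na + glucose/18
= 2·144 + 88/18
= 288 + 4.89
= 292.89 mOsm/kg

292.9 mOsm/kg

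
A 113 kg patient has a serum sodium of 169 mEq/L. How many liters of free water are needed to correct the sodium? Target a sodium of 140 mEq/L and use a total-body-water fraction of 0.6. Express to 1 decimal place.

TBW = 0.6 · 113 = 67.8 L
Free water deficit = TBW · (Na/140 − 1)
= 67.8 · (169/140 − 1)
= 67.8 · 0.2071
= 14.04 L

14.0 L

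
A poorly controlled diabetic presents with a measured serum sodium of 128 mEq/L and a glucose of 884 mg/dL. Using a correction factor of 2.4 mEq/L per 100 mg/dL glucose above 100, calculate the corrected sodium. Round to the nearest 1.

147 mEq/L

Corrected Na = measured Na + 2.4 · (glucose − 100)/100
= 128 + 2.4 · (884 − 100)/100
= 128 + 18.8
= 146.8 mEq/L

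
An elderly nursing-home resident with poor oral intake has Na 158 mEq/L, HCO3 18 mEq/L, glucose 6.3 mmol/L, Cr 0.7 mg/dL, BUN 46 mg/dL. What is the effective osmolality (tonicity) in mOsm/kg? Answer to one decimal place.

322.3 mOsm/kg

Effective osmolality excludes urea (freely permeant across cell membranes):
2·Na + glucose
= 2·158 + 6.3
= 316 + 6.3
= 322.3 mOsm/kg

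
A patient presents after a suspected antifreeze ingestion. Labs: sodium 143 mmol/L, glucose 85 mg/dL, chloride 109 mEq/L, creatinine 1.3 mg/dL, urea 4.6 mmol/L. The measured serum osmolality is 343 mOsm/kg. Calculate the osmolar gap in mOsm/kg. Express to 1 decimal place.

Calculated osmolality = 2·Na + glucose/18 + urea
= 2·143 + 85/18 + 4.6
= 286 + 4.72 + 4.60
= 295.32 mOsm/kg ≈ 295.3 mOsm/kg
Osmolar gap = measured − calculated = 343 − 295.3 = 47.7 mOsm/kg

47.7 mOsm/kg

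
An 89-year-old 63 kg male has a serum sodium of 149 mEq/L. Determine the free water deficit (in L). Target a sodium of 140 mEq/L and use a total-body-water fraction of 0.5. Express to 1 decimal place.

TBW = 0.5 · 63 = 31.5 L
Free water deficit = TBW · (Na/140 − 1)
= 31.5 · (149/140 − 1)
= 31.5 · 0.0643
= 2.03 L

2.0 L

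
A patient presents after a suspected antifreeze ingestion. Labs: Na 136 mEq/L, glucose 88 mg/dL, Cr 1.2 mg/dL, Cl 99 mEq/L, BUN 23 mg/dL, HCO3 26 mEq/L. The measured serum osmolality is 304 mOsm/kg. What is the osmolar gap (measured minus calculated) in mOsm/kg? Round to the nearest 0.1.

18.9 mOsm/kg

Calculated osmolality = 2·Na + glucose/18 + BUN/2.8
= 2·136 + 88/18 + 23/2.8
= 272 + 4.89 + 8.21
= 285.1 mOsm/kg ≈ 285.1 mOsm/kg
Osmolar gap = measured − calculated = 304 − 285.1 = 18.9 mOsm/kg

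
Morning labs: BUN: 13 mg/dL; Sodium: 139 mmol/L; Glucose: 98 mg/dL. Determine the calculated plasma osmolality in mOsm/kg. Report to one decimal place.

288.1 mOsm/kg

Calculated osmolality = 2·Na + glucose/18 + BUN/2.8
= 2·139 + 98/18 + 13/2.8
= 278 + 5.44 + 4.64
= 288.08 mOsm/kg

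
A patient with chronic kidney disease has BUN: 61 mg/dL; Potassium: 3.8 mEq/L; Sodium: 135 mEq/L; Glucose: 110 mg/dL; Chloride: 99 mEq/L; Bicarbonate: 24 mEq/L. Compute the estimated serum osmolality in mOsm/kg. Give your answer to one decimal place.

Calculated osmolality = 2·Na + glucose/18 + BUN/2.8
= 2·135 + 110/18 + 61/2.8
= 270 + 6.11 + 21.79
= 297.9 mOsm/kg

297.9 mOsm/kg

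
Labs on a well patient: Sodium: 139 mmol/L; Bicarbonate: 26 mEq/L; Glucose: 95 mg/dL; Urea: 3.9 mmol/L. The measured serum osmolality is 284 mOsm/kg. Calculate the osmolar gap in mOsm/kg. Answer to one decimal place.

Calculated osmolality = 2·Na + glucose/18 + urea
= 2·139 + 95/18 + 3.9
= 278 + 5.28 + 3.90
= 287.18 mOsm/kg ≈ 287.2 mOsm/kg
Osmolar gap = measured − calculated = 284 − 287.2 = -3.2 mOsm/kg

-3.2 mOsm/kg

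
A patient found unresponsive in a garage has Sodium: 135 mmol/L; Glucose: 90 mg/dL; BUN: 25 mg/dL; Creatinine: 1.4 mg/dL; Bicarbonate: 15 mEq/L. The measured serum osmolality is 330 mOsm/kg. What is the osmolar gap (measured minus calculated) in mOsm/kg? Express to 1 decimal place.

46.1 mOsm/kg

Calculated osmolality = 2·Na + glucose/18 + BUN/2.8
= 2·135 + 90/18 + 25/2.8
= 270 + 5 + 8.93
= 283.93 mOsm/kg ≈ 283.9 mOsm/kg
Osmolar gap = measured − calculated = 330 − 283.9 = 46.1 mOsm/kg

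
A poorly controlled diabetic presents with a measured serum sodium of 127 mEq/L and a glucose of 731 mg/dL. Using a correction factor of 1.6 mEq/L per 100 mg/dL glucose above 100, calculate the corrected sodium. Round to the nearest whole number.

Corrected Na = measured Na + 1.6 · (glucose − 100)/100
= 127 + 1.6 · (731 − 100)/100
= 127 + 10.1
= 137.1 mEq/L

137 mEq/L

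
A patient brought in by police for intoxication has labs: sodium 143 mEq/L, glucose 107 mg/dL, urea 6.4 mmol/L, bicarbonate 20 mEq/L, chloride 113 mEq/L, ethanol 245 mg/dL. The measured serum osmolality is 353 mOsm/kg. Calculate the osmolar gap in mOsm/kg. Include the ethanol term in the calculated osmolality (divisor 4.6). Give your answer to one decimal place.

1.4 mOsm/kg

Calculated osmolality = 2·Na + glucose/18 + urea + ethanol/4.6
= 2·143 + 107/18 + 6.4 + 245/4.6
= 286 + 5.94 + 6.40 + 53.26
= 351.6 mOsm/kg ≈ 351.6 mOsm/kg
Osmolar gap = measured − calculated = 353 − 351.6 = 1.4 mOsm/kg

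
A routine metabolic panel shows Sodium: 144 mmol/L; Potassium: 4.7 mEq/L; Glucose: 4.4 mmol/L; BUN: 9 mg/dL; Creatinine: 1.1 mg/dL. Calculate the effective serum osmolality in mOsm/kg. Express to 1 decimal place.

Effective osmolality excludes urea (freely permeant across cell membranes):
2·Na + glucose
= 2·144 + 4.4
= 288 + 4.4
= 292.4 mOsm/kg

292.4 mOsm/kg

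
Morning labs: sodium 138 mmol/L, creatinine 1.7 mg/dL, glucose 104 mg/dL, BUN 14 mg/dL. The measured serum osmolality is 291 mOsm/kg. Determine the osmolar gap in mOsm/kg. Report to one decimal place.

Calculated osmolality = 2·Na + glucose/18 + BUN/2.8
= 2·138 + 104/18 + 14/2.8
= 276 + 5.78 + 5
= 286.78 mOsm/kg ≈ 286.8 mOsm/kg
Osmolar gap = measured − calculated = 291 − 286.8 = 4.2 mOsm/kg

4.2 mOsm/kg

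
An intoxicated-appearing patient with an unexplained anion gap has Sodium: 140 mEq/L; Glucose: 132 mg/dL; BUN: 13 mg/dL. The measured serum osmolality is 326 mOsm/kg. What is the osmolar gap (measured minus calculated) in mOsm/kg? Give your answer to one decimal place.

34.0 mOsm/kg

Calculated osmolality = 2·Na + glucose/18 + BUN/2.8
= 2·140 + 132/18 + 13/2.8
= 280 + 7.33 + 4.64
= 291.97 mOsm/kg ≈ 292.0 mOsm/kg
Osmolar gap = measured − calculated = 326 − 292.0 = 34.0 mOsm/kg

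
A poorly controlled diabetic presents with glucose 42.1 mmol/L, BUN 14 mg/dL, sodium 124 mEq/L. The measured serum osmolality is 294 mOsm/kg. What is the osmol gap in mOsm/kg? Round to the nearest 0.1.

Calculated osmolality = 2·Na + glucose + BUN/2.8
= 2·124 + 42.1 + 14/2.8
= 248 + 42.10 + 5
= 295.1 mOsm/kg ≈ 295.1 mOsm/kg
Osmolar gap = measured − calculated = 294 − 295.1 = -1.1 mOsm/kg

-1.1 mOsm/kg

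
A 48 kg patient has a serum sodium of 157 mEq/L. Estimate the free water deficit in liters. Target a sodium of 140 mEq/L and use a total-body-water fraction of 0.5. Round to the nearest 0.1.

2.9 L

TBW = 0.5 · 48 = 24 L
Free water deficit = TBW · (Na/140 − 1)
= 24 · (157/140 − 1)
= 24 · 0.1214
= 2.91 L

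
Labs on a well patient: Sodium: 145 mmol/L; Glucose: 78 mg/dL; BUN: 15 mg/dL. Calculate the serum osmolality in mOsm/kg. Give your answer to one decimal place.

Calculated osmolality = 2·Na + glucose/18 + BUN/2.8
= 2·145 + 78/18 + 15/2.8
= 290 + 4.33 + 5.36
= 299.69 mOsm/kg

299.7 mOsm/kg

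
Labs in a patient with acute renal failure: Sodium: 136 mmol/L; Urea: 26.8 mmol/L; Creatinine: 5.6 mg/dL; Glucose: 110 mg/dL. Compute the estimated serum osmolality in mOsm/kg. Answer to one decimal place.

Calculated osmolality = 2·Na + glucose/18 + urea
= 2·136 + 110/18 + 26.8
= 272 + 6.11 + 26.80
= 304.91 mOsm/kg

304.9 mOsm/kg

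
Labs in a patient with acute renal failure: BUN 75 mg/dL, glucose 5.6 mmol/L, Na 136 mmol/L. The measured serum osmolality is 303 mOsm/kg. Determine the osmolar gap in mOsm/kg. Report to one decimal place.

Calculated osmolality = 2·Na + glucose + BUN/2.8
= 2·136 + 5.6 + 75/2.8
= 272 + 5.60 + 26.79
= 304.39 mOsm/kg ≈ 304.4 mOsm/kg
Osmolar gap = measured − calculated = 303 − 304.4 = -1.4 mOsm/kg

-1.4 mOsm/kg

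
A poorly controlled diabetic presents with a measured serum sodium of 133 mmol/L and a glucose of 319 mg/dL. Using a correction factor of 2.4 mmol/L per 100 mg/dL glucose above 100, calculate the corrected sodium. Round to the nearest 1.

Corrected Na = measured Na + 2.4 · (glucose − 100)/100
= 133 + 2.4 · (319 − 100)/100
= 133 + 5.3
= 138.3 mmol/L

138 mmol/L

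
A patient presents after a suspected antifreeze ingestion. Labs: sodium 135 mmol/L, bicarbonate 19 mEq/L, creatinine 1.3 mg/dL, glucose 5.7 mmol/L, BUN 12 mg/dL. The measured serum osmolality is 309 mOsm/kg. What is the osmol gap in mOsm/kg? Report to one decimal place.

Calculated osmolality = 2·Na + glucose + BUN/2.8
= 2·135 + 5.7 + 12/2.8
= 270 + 5.70 + 4.29
= 279.99 mOsm/kg ≈ 280.0 mOsm/kg
Osmolar gap = measured − calculated = 309 − 280.0 = 29.0 mOsm/kg

29.0 mOsm/kg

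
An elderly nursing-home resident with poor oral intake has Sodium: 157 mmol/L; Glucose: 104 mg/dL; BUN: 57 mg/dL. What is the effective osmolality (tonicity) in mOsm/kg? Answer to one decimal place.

Effective osmolality excludes urea (freely permeant across cell membranes):
2·Na + glucose/18
= 2·157 + 104/18
= 314 + 5.78
= 319.78 mOsm/kg

319.8 mOsm/kg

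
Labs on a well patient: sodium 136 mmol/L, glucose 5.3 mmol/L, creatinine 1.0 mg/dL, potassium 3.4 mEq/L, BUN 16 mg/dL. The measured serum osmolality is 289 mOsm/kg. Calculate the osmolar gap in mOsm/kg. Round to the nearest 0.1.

Calculated osmolality = 2·Na + glucose + BUN/2.8
= 2·136 + 5.3 + 16/2.8
= 272 + 5.30 + 5.71
= 283.01 mOsm/kg ≈ 283.0 mOsm/kg
Osmolar gap = measured − calculated = 289 − 283.0 = 6.0 mOsm/kg

6.0 mOsm/kg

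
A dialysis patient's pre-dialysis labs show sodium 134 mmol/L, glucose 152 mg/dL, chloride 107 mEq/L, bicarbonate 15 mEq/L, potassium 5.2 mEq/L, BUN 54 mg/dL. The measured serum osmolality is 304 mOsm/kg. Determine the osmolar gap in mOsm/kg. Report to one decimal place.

Calculated osmolality = 2·Na + glucose/18 + BUN/2.8
= 2·134 + 152/18 + 54/2.8
= 268 + 8.44 + 19.29
= 295.73 mOsm/kg ≈ 295.7 mOsm/kg
Osmolar gap = measured − calculated = 304 − 295.7 = 8.3 mOsm/kg

8.3 mOsm/kg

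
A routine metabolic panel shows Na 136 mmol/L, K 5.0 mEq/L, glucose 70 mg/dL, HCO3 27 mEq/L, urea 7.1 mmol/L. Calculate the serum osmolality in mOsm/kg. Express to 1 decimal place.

283.0 mOsm/kg

Calculated osmolality = 2·Na + glucose/18 + urea
= 2·136 + 70/18 + 7.1
= 272 + 3.89 + 7.10
= 282.99 mOsm/kg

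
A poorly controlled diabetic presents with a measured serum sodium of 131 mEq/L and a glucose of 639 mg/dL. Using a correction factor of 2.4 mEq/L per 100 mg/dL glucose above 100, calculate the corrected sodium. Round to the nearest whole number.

144 mEq/L

Corrected Na = measured Na + 2.4 · (glucose − 100)/100
= 131 + 2.4 · (639 − 100)/100
= 131 + 12.9
= 143.9 mEq/L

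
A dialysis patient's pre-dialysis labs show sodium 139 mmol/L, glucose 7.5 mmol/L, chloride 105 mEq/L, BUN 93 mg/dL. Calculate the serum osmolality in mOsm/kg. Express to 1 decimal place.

318.7 mOsm/kg

Calculated osmolality = 2·Na + glucose + BUN/2.8
= 2·139 + 7.5 + 93/2.8
= 278 + 7.50 + 33.21
= 318.71 mOsm/kg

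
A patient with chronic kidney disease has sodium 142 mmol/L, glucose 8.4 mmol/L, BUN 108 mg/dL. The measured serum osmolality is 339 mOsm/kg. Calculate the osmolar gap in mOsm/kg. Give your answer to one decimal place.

8.0 mOsm/kg

Calculated osmolality = 2·Na + glucose + BUN/2.8
= 2·142 + 8.4 + 108/2.8
= 284 + 8.40 + 38.57
= 330.97 mOsm/kg ≈ 331.0 mOsm/kg
Osmolar gap = measured − calculated = 339 − 331.0 = 8.0 mOsm/kg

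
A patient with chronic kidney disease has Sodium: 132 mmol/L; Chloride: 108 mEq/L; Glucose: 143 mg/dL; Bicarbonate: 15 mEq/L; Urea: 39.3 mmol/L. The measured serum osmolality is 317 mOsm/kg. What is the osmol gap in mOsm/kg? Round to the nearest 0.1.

5.8 mOsm/kg

Calculated osmolality = 2·Na + glucose/18 + urea
= 2·132 + 143/18 + 39.3
= 264 + 7.94 + 39.30
= 311.24 mOsm/kg ≈ 311.2 mOsm/kg
Osmolar gap = measured − calculated = 317 − 311.2 = 5.8 mOsm/kg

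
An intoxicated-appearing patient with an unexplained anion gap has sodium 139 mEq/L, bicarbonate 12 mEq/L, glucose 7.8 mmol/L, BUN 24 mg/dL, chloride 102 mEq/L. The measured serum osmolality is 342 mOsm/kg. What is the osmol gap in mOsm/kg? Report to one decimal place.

Calculated osmolality = 2·Na + glucose + BUN/2.8
= 2·139 + 7.8 + 24/2.8
= 278 + 7.80 + 8.57
= 294.37 mOsm/kg ≈ 294.4 mOsm/kg
Osmolar gap = measured − calculated = 342 − 294.4 = 47.6 mOsm/kg

47.6 mOsm/kg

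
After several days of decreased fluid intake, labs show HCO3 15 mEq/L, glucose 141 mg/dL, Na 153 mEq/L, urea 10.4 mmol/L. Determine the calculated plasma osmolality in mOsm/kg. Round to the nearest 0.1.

324.2 mOsm/kg

Calculated osmolality = 2·Na + glucose/18 + urea
= 2·153 + 141/18 + 10.4
= 306 + 7.83 + 10.40
= 324.23 mOsm/kg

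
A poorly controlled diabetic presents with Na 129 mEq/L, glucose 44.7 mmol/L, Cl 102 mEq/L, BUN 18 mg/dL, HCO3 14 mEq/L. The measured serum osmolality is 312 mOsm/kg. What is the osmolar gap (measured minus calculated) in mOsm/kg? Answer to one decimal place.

2.9 mOsm/kg

Calculated osmolality = 2·Na + glucose + BUN/2.8
= 2·129 + 44.7 + 18/2.8
= 258 + 44.70 + 6.43
= 309.13 mOsm/kg ≈ 309.1 mOsm/kg
Osmolar gap = measured − calculated = 312 − 309.1 = 2.9 mOsm/kg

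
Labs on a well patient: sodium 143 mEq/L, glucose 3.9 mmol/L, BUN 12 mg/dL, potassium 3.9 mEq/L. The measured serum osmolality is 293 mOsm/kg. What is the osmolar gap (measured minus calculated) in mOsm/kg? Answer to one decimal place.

Calculated osmolality = 2·Na + glucose + BUN/2.8
= 2·143 + 3.9 + 12/2.8
= 286 + 3.90 + 4.29
= 294.19 mOsm/kg ≈ 294.2 mOsm/kg
Osmolar gap = measured − calculated = 293 − 294.2 = -1.2 mOsm/kg

-1.2 mOsm/kg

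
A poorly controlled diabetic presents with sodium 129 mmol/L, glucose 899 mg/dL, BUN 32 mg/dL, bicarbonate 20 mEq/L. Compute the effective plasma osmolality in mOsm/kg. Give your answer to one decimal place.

307.9 mOsm/kg

Effective osmolality excludes urea (freely permeant across cell membranes):
2·Na + glucose/18
= 2·129 + 899/18
= 258 + 49.94
= 307.94 mOsm/kg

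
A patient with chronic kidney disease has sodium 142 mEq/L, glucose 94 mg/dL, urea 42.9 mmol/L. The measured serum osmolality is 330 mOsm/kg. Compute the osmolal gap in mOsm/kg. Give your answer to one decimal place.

-2.1 mOsm/kg

Calculated osmolality = 2·Na + glucose/18 + urea
= 2·142 + 94/18 + 42.9
= 284 + 5.22 + 42.90
= 332.12 mOsm/kg ≈ 332.1 mOsm/kg
Osmolar gap = measured − calculated = 330 − 332.1 = -2.1 mOsm/kg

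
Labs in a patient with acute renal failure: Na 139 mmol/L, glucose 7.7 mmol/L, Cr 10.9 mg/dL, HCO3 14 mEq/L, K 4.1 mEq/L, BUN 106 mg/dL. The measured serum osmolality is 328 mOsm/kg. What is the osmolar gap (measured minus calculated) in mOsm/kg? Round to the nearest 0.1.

4.4 mOsm/kg

Calculated osmolality = 2·Na + glucose + BUN/2.8
= 2·139 + 7.7 + 106/2.8
= 278 + 7.70 + 37.86
= 323.56 mOsm/kg ≈ 323.6 mOsm/kg
Osmolar gap = measured − calculated = 328 − 323.6 = 4.4 mOsm/kg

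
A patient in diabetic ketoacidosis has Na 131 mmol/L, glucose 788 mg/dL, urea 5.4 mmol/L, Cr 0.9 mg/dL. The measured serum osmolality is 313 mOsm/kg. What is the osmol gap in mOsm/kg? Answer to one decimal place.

1.8 mOsm/kg

Calculated osmolality = 2·Na + glucose/18 + urea
= 2·131 + 788/18 + 5.4
= 262 + 43.78 + 5.40
= 311.18 mOsm/kg ≈ 311.2 mOsm/kg
Osmolar gap = measured − calculated = 313 − 311.2 = 1.8 mOsm/kg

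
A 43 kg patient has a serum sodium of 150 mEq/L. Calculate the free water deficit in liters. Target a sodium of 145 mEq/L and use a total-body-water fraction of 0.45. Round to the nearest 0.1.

TBW = 0.45 · 43 = 19.35 L
Free water deficit = TBW · (Na/145 − 1)
= 19.35 · (150/145 − 1)
= 19.35 · 0.0345
= 0.67 L

0.7 L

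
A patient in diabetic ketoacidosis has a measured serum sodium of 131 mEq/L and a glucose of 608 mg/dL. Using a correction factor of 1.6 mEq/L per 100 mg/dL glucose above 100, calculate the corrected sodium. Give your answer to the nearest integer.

139 mEq/L

Corrected Na = measured Na + 1.6 · (glucose − 100)/100
= 131 + 1.6 · (608 − 100)/100
= 131 + 8.1
= 139.1 mEq/L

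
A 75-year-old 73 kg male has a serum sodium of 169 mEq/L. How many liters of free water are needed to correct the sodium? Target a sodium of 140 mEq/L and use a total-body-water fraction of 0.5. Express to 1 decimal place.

TBW = 0.5 · 73 = 36.5 L
Free water deficit = TBW · (Na/140 − 1)
= 36.5 · (169/140 − 1)
= 36.5 · 0.2071
= 7.56 L

7.6 L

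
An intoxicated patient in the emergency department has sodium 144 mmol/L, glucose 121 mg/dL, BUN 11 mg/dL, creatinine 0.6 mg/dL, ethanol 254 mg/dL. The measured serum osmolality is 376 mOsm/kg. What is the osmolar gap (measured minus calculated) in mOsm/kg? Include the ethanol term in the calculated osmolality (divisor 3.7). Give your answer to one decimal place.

8.7 mOsm/kg

Calculated osmolality = 2·Na + glucose/18 + BUN/2.8 + ethanol/3.7
= 2·144 + 121/18 + 11/2.8 + 254/3.7
= 288 + 6.72 + 3.93 + 68.65
= 367.3 mOsm/kg ≈ 367.3 mOsm/kg
Osmolar gap = measured − calculated = 376 − 367.3 = 8.7 mOsm/kg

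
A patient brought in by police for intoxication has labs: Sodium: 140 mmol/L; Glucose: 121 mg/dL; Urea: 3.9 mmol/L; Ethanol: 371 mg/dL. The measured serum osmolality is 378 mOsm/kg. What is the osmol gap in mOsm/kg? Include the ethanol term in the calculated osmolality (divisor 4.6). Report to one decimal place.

Calculated osmolality = 2·Na + glucose/18 + urea + ethanol/4.6
= 2·140 + 121/18 + 3.9 + 371/4.6
= 280 + 6.72 + 3.90 + 80.65
= 371.27 mOsm/kg ≈ 371.3 mOsm/kg
Osmolar gap = measured − calculated = 378 − 371.3 = 6.7 mOsm/kg

6.7 mOsm/kg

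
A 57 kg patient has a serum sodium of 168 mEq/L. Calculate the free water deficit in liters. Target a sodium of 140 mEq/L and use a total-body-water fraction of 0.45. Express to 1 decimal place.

5.1 L

TBW = 0.45 · 57 = 25.65 L
Free water deficit = TBW · (Na/140 − 1)
= 25.65 · (168/140 − 1)
= 25.65 · 0.2
= 5.13 L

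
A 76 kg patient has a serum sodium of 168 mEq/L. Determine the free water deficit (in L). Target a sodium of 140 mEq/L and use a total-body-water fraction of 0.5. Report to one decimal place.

7.6 L

TBW = 0.5 · 76 = 38 L
Free water deficit = TBW · (Na/140 − 1)
= 38 · (168/140 − 1)
= 38 · 0.2
= 7.6 L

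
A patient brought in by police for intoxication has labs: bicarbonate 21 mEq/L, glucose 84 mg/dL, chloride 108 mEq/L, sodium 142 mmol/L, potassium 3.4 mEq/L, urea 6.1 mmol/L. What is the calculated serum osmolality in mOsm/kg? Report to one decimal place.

Calculated osmolality = 2·Na + glucose/18 + urea
= 2·142 + 84/18 + 6.1
= 284 + 4.67 + 6.10
= 294.77 mOsm/kg

294.8 mOsm/kg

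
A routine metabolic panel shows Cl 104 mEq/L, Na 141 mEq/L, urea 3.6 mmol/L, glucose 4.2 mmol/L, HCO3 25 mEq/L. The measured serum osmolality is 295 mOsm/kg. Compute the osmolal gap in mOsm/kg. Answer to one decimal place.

5.2 mOsm/kg

Calculated osmolality = 2·Na + glucose + urea
= 2·141 + 4.2 + 3.6
= 282 + 4.20 + 3.60
= 289.8 mOsm/kg ≈ 289.8 mOsm/kg
Osmolar gap = measured − calculated = 295 − 289.8 = 5.2 mOsm/kg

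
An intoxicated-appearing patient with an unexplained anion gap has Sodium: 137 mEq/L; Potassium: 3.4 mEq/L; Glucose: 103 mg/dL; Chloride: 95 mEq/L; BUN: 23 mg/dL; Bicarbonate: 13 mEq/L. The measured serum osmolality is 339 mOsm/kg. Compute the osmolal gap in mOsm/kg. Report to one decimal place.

Calculated osmolality = 2·Na + glucose/18 + BUN/2.8
= 2·137 + 103/18 + 23/2.8
= 274 + 5.72 + 8.21
= 287.93 mOsm/kg ≈ 287.9 mOsm/kg
Osmolar gap = measured − calculated = 339 − 287.9 = 51.1 mOsm/kg

51.1 mOsm/kg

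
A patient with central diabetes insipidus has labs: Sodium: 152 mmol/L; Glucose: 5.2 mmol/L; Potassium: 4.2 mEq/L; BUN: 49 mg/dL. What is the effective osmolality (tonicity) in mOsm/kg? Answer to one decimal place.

309.2 mOsm/kg

Effective osmolality excludes urea (freely permeant across cell membranes):
2·Na + glucose
= 2·152 + 5.2
= 304 + 5.2
= 309.2 mOsm/kg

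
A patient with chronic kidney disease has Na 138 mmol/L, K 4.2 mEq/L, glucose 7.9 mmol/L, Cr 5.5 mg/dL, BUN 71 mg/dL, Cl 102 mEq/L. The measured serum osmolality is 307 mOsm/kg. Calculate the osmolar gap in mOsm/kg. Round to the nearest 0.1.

-2.3 mOsm/kg

Calculated osmolality = 2·Na + glucose + BUN/2.8
= 2·138 + 7.9 + 71/2.8
= 276 + 7.90 + 25.36
= 309.26 mOsm/kg ≈ 309.3 mOsm/kg
Osmolar gap = measured − calculated = 307 − 309.3 = -2.3 mOsm/kg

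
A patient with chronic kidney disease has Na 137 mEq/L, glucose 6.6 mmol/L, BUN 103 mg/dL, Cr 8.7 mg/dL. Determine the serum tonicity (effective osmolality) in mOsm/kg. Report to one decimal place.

Effective osmolality excludes urea (freely permeant across cell membranes):
2·Na + glucose
= 2·137 + 6.6
= 274 + 6.6
= 280.6 mOsm/kg

280.6 mOsm/kg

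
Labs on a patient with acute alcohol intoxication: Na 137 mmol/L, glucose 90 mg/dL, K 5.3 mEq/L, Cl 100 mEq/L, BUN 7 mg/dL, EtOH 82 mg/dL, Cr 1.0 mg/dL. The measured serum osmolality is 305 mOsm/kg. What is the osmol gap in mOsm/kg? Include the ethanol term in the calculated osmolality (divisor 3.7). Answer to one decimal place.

1.3 mOsm/kg

Calculated osmolality = 2·Na + glucose/18 + BUN/2.8 + ethanol/3.7
= 2·137 + 90/18 + 7/2.8 + 82/3.7
= 274 + 5 + 2.50 + 22.16
= 303.66 mOsm/kg ≈ 303.7 mOsm/kg
Osmolar gap = measured − calculated = 305 − 303.7 = 1.3 mOsm/kg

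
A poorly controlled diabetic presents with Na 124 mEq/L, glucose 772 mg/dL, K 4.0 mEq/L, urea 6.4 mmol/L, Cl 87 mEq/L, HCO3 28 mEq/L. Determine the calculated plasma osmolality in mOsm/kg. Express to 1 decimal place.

Calculated osmolality = 2·Na + glucose/18 + urea
= 2·124 + 772/18 + 6.4
= 248 + 42.89 + 6.40
= 297.29 mOsm/kg

297.3 mOsm/kg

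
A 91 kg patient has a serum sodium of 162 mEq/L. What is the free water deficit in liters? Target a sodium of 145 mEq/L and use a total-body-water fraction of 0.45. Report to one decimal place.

4.8 L

TBW = 0.45 · 91 = 40.95 L
Free water deficit = TBW · (Na/145 − 1)
= 40.95 · (162/145 − 1)
= 40.95 · 0.1172
= 4.8 L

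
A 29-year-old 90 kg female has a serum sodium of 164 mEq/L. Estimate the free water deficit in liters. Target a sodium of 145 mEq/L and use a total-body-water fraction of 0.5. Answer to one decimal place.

5.9 L

TBW = 0.5 · 90 = 45 L
Free water deficit = TBW · (Na/145 − 1)
= 45 · (164/145 − 1)
= 45 · 0.131
= 5.9 L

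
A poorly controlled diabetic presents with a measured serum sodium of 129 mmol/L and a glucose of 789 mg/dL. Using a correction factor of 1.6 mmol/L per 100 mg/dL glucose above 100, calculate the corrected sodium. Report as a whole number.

Corrected Na = measured Na + 1.6 · (glucose − 100)/100
= 129 + 1.6 · (789 − 100)/100
= 129 + 11
= 140 mmol/L

140 mmol/L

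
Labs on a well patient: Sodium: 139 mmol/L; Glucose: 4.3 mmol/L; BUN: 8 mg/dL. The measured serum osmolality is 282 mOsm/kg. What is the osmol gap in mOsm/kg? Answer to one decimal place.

-3.2 mOsm/kg

Calculated osmolality = 2·Na + glucose + BUN/2.8
= 2·139 + 4.3 + 8/2.8
= 278 + 4.30 + 2.86
= 285.16 mOsm/kg ≈ 285.2 mOsm/kg
Osmolar gap = measured − calculated = 282 − 285.2 = -3.2 mOsm/kg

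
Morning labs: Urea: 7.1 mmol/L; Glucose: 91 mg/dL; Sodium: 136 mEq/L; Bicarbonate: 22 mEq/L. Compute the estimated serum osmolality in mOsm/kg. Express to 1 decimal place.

284.2 mOsm/kg

Calculated osmolality = 2·Na + glucose/18 + urea
= 2·136 + 91/18 + 7.1
= 272 + 5.06 + 7.10
= 284.16 mOsm/kg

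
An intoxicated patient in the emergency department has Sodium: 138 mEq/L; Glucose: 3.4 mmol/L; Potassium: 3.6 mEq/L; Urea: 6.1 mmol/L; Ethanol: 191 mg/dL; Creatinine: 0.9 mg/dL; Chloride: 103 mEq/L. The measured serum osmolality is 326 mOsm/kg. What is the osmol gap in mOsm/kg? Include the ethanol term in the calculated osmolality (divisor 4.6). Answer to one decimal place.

-1.0 mOsm/kg

Calculated osmolality = 2·Na + glucose + urea + ethanol/4.6
= 2·138 + 3.4 + 6.1 + 191/4.6
= 276 + 3.40 + 6.10 + 41.52
= 327.02 mOsm/kg ≈ 327.0 mOsm/kg
Osmolar gap = measured − calculated = 326 − 327.0 = -1.0 mOsm/kg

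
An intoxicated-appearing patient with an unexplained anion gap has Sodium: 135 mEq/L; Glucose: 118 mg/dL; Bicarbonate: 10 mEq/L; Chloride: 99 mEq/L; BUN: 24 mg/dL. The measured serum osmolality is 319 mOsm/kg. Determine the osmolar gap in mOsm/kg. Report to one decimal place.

33.9 mOsm/kg

Calculated osmolality = 2·Na + glucose/18 + BUN/2.8
= 2·135 + 118/18 + 24/2.8
= 270 + 6.56 + 8.57
= 285.13 mOsm/kg ≈ 285.1 mOsm/kg
Osmolar gap = measured − calculated = 319 − 285.1 = 33.9 mOsm/kg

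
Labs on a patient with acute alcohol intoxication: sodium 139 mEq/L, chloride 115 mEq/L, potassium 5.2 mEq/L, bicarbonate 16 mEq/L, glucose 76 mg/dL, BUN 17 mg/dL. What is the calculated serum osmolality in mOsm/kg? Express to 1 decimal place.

Calculated osmolality = 2·Na + glucose/18 + BUN/2.8
= 2·139 + 76/18 + 17/2.8
= 278 + 4.22 + 6.07
= 288.29 mOsm/kg

288.3 mOsm/kg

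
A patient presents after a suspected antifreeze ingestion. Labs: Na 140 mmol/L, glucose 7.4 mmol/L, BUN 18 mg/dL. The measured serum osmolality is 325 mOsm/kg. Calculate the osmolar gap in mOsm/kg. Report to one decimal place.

31.2 mOsm/kg

Calculated osmolality = 2·Na + glucose + BUN/2.8
= 2·140 + 7.4 + 18/2.8
= 280 + 7.40 + 6.43
= 293.83 mOsm/kg ≈ 293.8 mOsm/kg
Osmolar gap = measured − calculated = 325 − 293.8 = 31.2 mOsm/kg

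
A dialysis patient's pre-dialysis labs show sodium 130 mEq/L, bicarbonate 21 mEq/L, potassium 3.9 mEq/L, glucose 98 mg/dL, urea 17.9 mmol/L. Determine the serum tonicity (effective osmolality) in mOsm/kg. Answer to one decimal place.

265.4 mOsm/kg

Effective osmolality excludes urea (freely permeant across cell membranes):
2·Na + glucose/18
= 2·130 + 98/18
= 260 + 5.44
= 265.44 mOsm/kg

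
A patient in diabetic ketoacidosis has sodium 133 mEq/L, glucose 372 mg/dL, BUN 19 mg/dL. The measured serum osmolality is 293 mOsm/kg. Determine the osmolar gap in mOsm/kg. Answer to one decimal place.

-0.5 mOsm/kg

Calculated osmolality = 2·Na + glucose/18 + BUN/2.8
= 2·133 + 372/18 + 19/2.8
= 266 + 20.67 + 6.79
= 293.46 mOsm/kg ≈ 293.5 mOsm/kg
Osmolar gap = measured − calculated = 293 − 293.5 = -0.5 mOsm/kg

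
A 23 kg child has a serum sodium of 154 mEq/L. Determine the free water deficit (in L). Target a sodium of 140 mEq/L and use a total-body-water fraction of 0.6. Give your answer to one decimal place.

TBW = 0.6 · 23 = 13.8 L
Free water deficit = TBW · (Na/140 − 1)
= 13.8 · (154/140 − 1)
= 13.8 · 0.1
= 1.38 L

1.4 L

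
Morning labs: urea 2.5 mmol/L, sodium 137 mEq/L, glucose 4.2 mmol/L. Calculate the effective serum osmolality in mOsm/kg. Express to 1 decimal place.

278.2 mOsm/kg

Effective osmolality excludes urea (freely permeant across cell membranes):
2·Na + glucose
= 2·137 + 4.2
= 274 + 4.2
= 278.2 mOsm/kg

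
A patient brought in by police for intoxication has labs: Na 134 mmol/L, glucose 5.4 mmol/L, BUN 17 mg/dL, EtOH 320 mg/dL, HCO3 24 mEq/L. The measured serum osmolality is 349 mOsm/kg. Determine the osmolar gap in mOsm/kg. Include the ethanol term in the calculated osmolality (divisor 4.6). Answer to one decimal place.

Calculated osmolality = 2·Na + glucose + BUN/2.8 + ethanol/4.6
= 2·134 + 5.4 + 17/2.8 + 320/4.6
= 268 + 5.40 + 6.07 + 69.57
= 349.04 mOsm/kg ≈ 349.0 mOsm/kg
Osmolar gap = measured − calculated = 349 − 349.0 = 0.0 mOsm/kg

0.0 mOsm/kg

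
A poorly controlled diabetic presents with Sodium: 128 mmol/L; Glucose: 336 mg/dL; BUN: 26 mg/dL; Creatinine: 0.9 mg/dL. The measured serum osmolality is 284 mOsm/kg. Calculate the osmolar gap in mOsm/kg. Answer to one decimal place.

Calculated osmolality = 2·Na + glucose/18 + BUN/2.8
= 2·128 + 336/18 + 26/2.8
= 256 + 18.67 + 9.29
= 283.96 mOsm/kg ≈ 284.0 mOsm/kg
Osmolar gap = measured − calculated = 284 − 284.0 = 0.0 mOsm/kg

0.0 mOsm/kg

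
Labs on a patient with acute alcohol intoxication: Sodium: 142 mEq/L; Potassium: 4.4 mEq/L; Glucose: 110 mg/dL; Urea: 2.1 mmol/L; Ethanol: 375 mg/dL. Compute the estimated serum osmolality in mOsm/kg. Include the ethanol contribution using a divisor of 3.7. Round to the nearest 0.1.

Calculated osmolality = 2·Na + glucose/18 + urea + ethanol/3.7
= 2·142 + 110/18 + 2.1 + 375/3.7
= 284 + 6.11 + 2.10 + 101.35
= 393.56 mOsm/kg

393.6 mOsm/kg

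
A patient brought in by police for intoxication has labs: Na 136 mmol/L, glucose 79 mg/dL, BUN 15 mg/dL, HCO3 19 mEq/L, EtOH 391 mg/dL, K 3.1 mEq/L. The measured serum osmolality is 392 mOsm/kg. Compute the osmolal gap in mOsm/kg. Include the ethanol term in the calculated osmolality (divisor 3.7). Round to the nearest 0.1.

4.6 mOsm/kg

Calculated osmolality = 2·Na + glucose/18 + BUN/2.8 + ethanol/3.7
= 2·136 + 79/18 + 15/2.8 + 391/3.7
= 272 + 4.39 + 5.36 + 105.68
= 387.43 mOsm/kg ≈ 387.4 mOsm/kg
Osmolar gap = measured − calculated = 392 − 387.4 = 4.6 mOsm/kg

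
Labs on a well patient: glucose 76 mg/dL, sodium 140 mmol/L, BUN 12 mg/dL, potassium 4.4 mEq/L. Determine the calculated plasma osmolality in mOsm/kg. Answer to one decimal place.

Calculated osmolality = 2·Na + glucose/18 + BUN/2.8
= 2·140 + 76/18 + 12/2.8
= 280 + 4.22 + 4.29
= 288.51 mOsm/kg

288.5 mOsm/kg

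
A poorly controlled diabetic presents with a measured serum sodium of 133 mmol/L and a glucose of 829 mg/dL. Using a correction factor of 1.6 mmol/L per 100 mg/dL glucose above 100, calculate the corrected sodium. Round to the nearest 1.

145 mmol/L

Corrected Na = measured Na + 1.6 · (glucose − 100)/100
= 133 + 1.6 · (829 − 100)/100
= 133 + 11.7
= 144.7 mmol/L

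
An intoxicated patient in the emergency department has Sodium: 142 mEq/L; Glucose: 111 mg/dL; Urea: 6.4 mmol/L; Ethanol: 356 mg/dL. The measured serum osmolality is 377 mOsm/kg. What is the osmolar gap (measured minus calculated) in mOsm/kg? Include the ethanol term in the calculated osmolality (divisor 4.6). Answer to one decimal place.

Calculated osmolality = 2·Na + glucose/18 + urea + ethanol/4.6
= 2·142 + 111/18 + 6.4 + 356/4.6
= 284 + 6.17 + 6.40 + 77.39
= 373.96 mOsm/kg ≈ 374.0 mOsm/kg
Osmolar gap = measured − calculated = 377 − 374.0 = 3.0 mOsm/kg

3.0 mOsm/kg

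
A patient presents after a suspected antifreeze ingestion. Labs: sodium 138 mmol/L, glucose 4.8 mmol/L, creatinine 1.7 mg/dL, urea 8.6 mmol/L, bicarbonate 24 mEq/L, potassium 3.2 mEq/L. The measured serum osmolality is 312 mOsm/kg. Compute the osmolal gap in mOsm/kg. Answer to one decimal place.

Calculated osmolality = 2·Na + glucose + urea
= 2·138 + 4.8 + 8.6
= 276 + 4.80 + 8.60
= 289.4 mOsm/kg ≈ 289.4 mOsm/kg
Osmolar gap = measured − calculated = 312 − 289.4 = 22.6 mOsm/kg

22.6 mOsm/kg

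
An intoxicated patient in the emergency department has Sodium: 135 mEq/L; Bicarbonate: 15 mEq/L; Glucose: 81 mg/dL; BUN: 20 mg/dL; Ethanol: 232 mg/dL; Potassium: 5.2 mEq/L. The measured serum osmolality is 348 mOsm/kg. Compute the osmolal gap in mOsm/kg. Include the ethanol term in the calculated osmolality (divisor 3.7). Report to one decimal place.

Calculated osmolality = 2·Na + glucose/18 + BUN/2.8 + ethanol/3.7
= 2·135 + 81/18 + 20/2.8 + 232/3.7
= 270 + 4.50 + 7.14 + 62.70
= 344.34 mOsm/kg ≈ 344.3 mOsm/kg
Osmolar gap = measured − calculated = 348 − 344.3 = 3.7 mOsm/kg

3.7 mOsm/kg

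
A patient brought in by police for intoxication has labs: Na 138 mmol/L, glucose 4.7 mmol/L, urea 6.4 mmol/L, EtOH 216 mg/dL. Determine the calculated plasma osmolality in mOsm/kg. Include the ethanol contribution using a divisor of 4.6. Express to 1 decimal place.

Calculated osmolality = 2·Na + glucose + urea + ethanol/4.6
= 2·138 + 4.7 + 6.4 + 216/4.6
= 276 + 4.70 + 6.40 + 46.96
= 334.06 mOsm/kg

334.1 mOsm/kg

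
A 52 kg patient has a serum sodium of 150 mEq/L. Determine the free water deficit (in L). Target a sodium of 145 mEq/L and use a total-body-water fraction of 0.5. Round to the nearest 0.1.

TBW = 0.5 · 52 = 26 L
Free water deficit = TBW · (Na/145 − 1)
= 26 · (150/145 − 1)
= 26 · 0.0345
= 0.9 L

0.9 L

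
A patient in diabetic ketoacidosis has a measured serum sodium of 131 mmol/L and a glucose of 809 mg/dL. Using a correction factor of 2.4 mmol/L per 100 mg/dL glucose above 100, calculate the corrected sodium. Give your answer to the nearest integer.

Corrected Na = measured Na + 2.4 · (glucose − 100)/100
= 131 + 2.4 · (809 − 100)/100
= 131 + 17
= 148 mmol/L

148 mmol/L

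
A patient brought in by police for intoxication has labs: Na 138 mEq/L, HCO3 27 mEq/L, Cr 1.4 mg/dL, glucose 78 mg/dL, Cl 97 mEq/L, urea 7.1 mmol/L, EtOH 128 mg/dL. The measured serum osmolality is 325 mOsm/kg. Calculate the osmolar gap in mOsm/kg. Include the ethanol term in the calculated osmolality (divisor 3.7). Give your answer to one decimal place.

Calculated osmolality = 2·Na + glucose/18 + urea + ethanol/3.7
= 2·138 + 78/18 + 7.1 + 128/3.7
= 276 + 4.33 + 7.10 + 34.59
= 322.02 mOsm/kg ≈ 322.0 mOsm/kg
Osmolar gap = measured − calculated = 325 − 322.0 = 3.0 mOsm/kg

3.0 mOsm/kg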